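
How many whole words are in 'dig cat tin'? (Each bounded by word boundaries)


Word boundaries (\b) mark the start/end of each word.
Text: 'dig cat tin'
Splitting by whitespace:
  Word 1: 'dig'
  Word 2: 'cat'
  Word 3: 'tin'
Total whole words: 3

3


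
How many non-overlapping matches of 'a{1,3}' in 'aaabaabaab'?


Pattern 'a{1,3}' matches between 1 and 3 consecutive a's (greedy).
String: 'aaabaabaab'
Finding runs of a's and applying greedy matching:
  Run at pos 0: 'aaa' (length 3)
  Run at pos 4: 'aa' (length 2)
  Run at pos 7: 'aa' (length 2)
Matches: ['aaa', 'aa', 'aa']
Count: 3

3


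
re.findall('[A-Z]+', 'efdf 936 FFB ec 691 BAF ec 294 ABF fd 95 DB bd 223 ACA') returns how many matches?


Pattern '[A-Z]+' finds one or more uppercase letters.
Text: 'efdf 936 FFB ec 691 BAF ec 294 ABF fd 95 DB bd 223 ACA'
Scanning for matches:
  Match 1: 'FFB'
  Match 2: 'BAF'
  Match 3: 'ABF'
  Match 4: 'DB'
  Match 5: 'ACA'
Total matches: 5

5


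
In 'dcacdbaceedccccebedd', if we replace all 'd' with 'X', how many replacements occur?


re.sub('d', 'X', text) replaces every occurrence of 'd' with 'X'.
Text: 'dcacdbaceedccccebedd'
Scanning for 'd':
  pos 0: 'd' -> replacement #1
  pos 4: 'd' -> replacement #2
  pos 10: 'd' -> replacement #3
  pos 18: 'd' -> replacement #4
  pos 19: 'd' -> replacement #5
Total replacements: 5

5


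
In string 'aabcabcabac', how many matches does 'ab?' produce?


Pattern 'ab?' matches 'a' optionally followed by 'b'.
String: 'aabcabcabac'
Scanning left to right for 'a' then checking next char:
  Match 1: 'a' (a not followed by b)
  Match 2: 'ab' (a followed by b)
  Match 3: 'ab' (a followed by b)
  Match 4: 'ab' (a followed by b)
  Match 5: 'a' (a not followed by b)
Total matches: 5

5


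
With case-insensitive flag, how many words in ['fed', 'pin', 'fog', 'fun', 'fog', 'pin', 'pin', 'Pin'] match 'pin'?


Case-insensitive matching: compare each word's lowercase form to 'pin'.
  'fed' -> lower='fed' -> no
  'pin' -> lower='pin' -> MATCH
  'fog' -> lower='fog' -> no
  'fun' -> lower='fun' -> no
  'fog' -> lower='fog' -> no
  'pin' -> lower='pin' -> MATCH
  'pin' -> lower='pin' -> MATCH
  'Pin' -> lower='pin' -> MATCH
Matches: ['pin', 'pin', 'pin', 'Pin']
Count: 4

4


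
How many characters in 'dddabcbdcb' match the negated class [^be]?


Negated class [^be] matches any char NOT in {b, e}
Scanning 'dddabcbdcb':
  pos 0: 'd' -> MATCH
  pos 1: 'd' -> MATCH
  pos 2: 'd' -> MATCH
  pos 3: 'a' -> MATCH
  pos 4: 'b' -> no (excluded)
  pos 5: 'c' -> MATCH
  pos 6: 'b' -> no (excluded)
  pos 7: 'd' -> MATCH
  pos 8: 'c' -> MATCH
  pos 9: 'b' -> no (excluded)
Total matches: 7

7


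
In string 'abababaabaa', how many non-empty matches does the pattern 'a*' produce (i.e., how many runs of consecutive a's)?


Pattern 'a*' matches zero or more a's. We want non-empty runs of consecutive a's.
String: 'abababaabaa'
Walking through the string to find runs of a's:
  Run 1: positions 0-0 -> 'a'
  Run 2: positions 2-2 -> 'a'
  Run 3: positions 4-4 -> 'a'
  Run 4: positions 6-7 -> 'aa'
  Run 5: positions 9-10 -> 'aa'
Non-empty runs found: ['a', 'a', 'a', 'aa', 'aa']
Count: 5

5


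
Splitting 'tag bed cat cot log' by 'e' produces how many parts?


Splitting by 'e' breaks the string at each occurrence of the separator.
Text: 'tag bed cat cot log'
Parts after split:
  Part 1: 'tag b'
  Part 2: 'd cat cot log'
Total parts: 2

2


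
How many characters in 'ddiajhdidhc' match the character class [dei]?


Character class [dei] matches any of: {d, e, i}
Scanning string 'ddiajhdidhc' character by character:
  pos 0: 'd' -> MATCH
  pos 1: 'd' -> MATCH
  pos 2: 'i' -> MATCH
  pos 3: 'a' -> no
  pos 4: 'j' -> no
  pos 5: 'h' -> no
  pos 6: 'd' -> MATCH
  pos 7: 'i' -> MATCH
  pos 8: 'd' -> MATCH
  pos 9: 'h' -> no
  pos 10: 'c' -> no
Total matches: 6

6


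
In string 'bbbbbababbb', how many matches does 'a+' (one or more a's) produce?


Pattern 'a+' matches one or more consecutive a's.
String: 'bbbbbababbb'
Scanning for runs of a:
  Match 1: 'a' (length 1)
  Match 2: 'a' (length 1)
Total matches: 2

2


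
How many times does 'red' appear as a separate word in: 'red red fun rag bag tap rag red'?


Scanning each word for exact match 'red':
  Word 1: 'red' -> MATCH
  Word 2: 'red' -> MATCH
  Word 3: 'fun' -> no
  Word 4: 'rag' -> no
  Word 5: 'bag' -> no
  Word 6: 'tap' -> no
  Word 7: 'rag' -> no
  Word 8: 'red' -> MATCH
Total matches: 3

3


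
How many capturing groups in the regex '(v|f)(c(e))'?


To count capturing groups, count each '(' that starts a group.
Pattern: '(v|f)(c(e))'
Walking through the pattern:
  Position 0: '(' -> group #1
  Position 5: '(' -> group #2
  Position 7: '(' -> group #3
Total capturing groups: 3

3


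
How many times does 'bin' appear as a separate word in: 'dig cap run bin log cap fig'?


Scanning each word for exact match 'bin':
  Word 1: 'dig' -> no
  Word 2: 'cap' -> no
  Word 3: 'run' -> no
  Word 4: 'bin' -> MATCH
  Word 5: 'log' -> no
  Word 6: 'cap' -> no
  Word 7: 'fig' -> no
Total matches: 1

1


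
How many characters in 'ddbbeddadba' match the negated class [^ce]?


Negated class [^ce] matches any char NOT in {c, e}
Scanning 'ddbbeddadba':
  pos 0: 'd' -> MATCH
  pos 1: 'd' -> MATCH
  pos 2: 'b' -> MATCH
  pos 3: 'b' -> MATCH
  pos 4: 'e' -> no (excluded)
  pos 5: 'd' -> MATCH
  pos 6: 'd' -> MATCH
  pos 7: 'a' -> MATCH
  pos 8: 'd' -> MATCH
  pos 9: 'b' -> MATCH
  pos 10: 'a' -> MATCH
Total matches: 10

10


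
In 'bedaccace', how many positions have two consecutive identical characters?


Looking for consecutive identical characters in 'bedaccace':
  pos 0-1: 'b' vs 'e' -> different
  pos 1-2: 'e' vs 'd' -> different
  pos 2-3: 'd' vs 'a' -> different
  pos 3-4: 'a' vs 'c' -> different
  pos 4-5: 'c' vs 'c' -> MATCH ('cc')
  pos 5-6: 'c' vs 'a' -> different
  pos 6-7: 'a' vs 'c' -> different
  pos 7-8: 'c' vs 'e' -> different
Consecutive identical pairs: ['cc']
Count: 1

1


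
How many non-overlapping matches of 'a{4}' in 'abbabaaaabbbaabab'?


Pattern 'a{4}' matches exactly 4 consecutive a's (greedy, non-overlapping).
String: 'abbabaaaabbbaabab'
Scanning for runs of a's:
  Run at pos 0: 'a' (length 1) -> 0 match(es)
  Run at pos 3: 'a' (length 1) -> 0 match(es)
  Run at pos 5: 'aaaa' (length 4) -> 1 match(es)
  Run at pos 12: 'aa' (length 2) -> 0 match(es)
  Run at pos 15: 'a' (length 1) -> 0 match(es)
Matches found: ['aaaa']
Total: 1

1


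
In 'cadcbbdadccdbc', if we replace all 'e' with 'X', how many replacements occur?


re.sub('e', 'X', text) replaces every occurrence of 'e' with 'X'.
Text: 'cadcbbdadccdbc'
Scanning for 'e':
Total replacements: 0

0


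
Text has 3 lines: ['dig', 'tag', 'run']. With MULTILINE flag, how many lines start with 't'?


With MULTILINE flag, ^ matches the start of each line.
Lines: ['dig', 'tag', 'run']
Checking which lines start with 't':
  Line 1: 'dig' -> no
  Line 2: 'tag' -> MATCH
  Line 3: 'run' -> no
Matching lines: ['tag']
Count: 1

1


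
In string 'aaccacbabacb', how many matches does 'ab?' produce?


Pattern 'ab?' matches 'a' optionally followed by 'b'.
String: 'aaccacbabacb'
Scanning left to right for 'a' then checking next char:
  Match 1: 'a' (a not followed by b)
  Match 2: 'a' (a not followed by b)
  Match 3: 'a' (a not followed by b)
  Match 4: 'ab' (a followed by b)
  Match 5: 'a' (a not followed by b)
Total matches: 5

5


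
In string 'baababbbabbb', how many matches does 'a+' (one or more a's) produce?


Pattern 'a+' matches one or more consecutive a's.
String: 'baababbbabbb'
Scanning for runs of a:
  Match 1: 'aa' (length 2)
  Match 2: 'a' (length 1)
  Match 3: 'a' (length 1)
Total matches: 3

3


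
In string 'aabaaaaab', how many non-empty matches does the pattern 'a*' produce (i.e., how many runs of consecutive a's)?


Pattern 'a*' matches zero or more a's. We want non-empty runs of consecutive a's.
String: 'aabaaaaab'
Walking through the string to find runs of a's:
  Run 1: positions 0-1 -> 'aa'
  Run 2: positions 3-7 -> 'aaaaa'
Non-empty runs found: ['aa', 'aaaaa']
Count: 2

2


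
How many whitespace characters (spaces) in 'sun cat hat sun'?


\s matches whitespace characters (spaces, tabs, etc.).
Text: 'sun cat hat sun'
This text has 4 words separated by spaces.
Number of spaces = number of words - 1 = 4 - 1 = 3

3


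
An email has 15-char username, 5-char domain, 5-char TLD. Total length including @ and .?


An email address has format: username@domain.tld
Username length: 15
'@' character: 1
Domain length: 5
'.' character: 1
TLD length: 5
Total = 15 + 1 + 5 + 1 + 5 = 27

27


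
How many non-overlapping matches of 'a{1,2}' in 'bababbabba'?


Pattern 'a{1,2}' matches between 1 and 2 consecutive a's (greedy).
String: 'bababbabba'
Finding runs of a's and applying greedy matching:
  Run at pos 1: 'a' (length 1)
  Run at pos 3: 'a' (length 1)
  Run at pos 6: 'a' (length 1)
  Run at pos 9: 'a' (length 1)
Matches: ['a', 'a', 'a', 'a']
Count: 4

4


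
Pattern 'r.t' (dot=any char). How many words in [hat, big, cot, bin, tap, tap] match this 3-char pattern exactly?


Pattern 'r.t' means: starts with 'r', any single char, ends with 't'.
Checking each word (must be exactly 3 chars):
  'hat' (len=3): no
  'big' (len=3): no
  'cot' (len=3): no
  'bin' (len=3): no
  'tap' (len=3): no
  'tap' (len=3): no
Matching words: []
Total: 0

0


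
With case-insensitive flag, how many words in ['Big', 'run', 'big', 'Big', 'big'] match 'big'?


Case-insensitive matching: compare each word's lowercase form to 'big'.
  'Big' -> lower='big' -> MATCH
  'run' -> lower='run' -> no
  'big' -> lower='big' -> MATCH
  'Big' -> lower='big' -> MATCH
  'big' -> lower='big' -> MATCH
Matches: ['Big', 'big', 'Big', 'big']
Count: 4

4


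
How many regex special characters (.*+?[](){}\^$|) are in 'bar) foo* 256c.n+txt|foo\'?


Regex special characters are: . * + ? [ ] ( ) { } \ ^ $ |
Scanning 'bar) foo* 256c.n+txt|foo\':
  pos 3: ')' -> SPECIAL
  pos 8: '*' -> SPECIAL
  pos 14: '.' -> SPECIAL
  pos 16: '+' -> SPECIAL
  pos 20: '|' -> SPECIAL
  pos 24: '\' -> SPECIAL
Special chars found: [')', '*', '.', '+', '|', '\\']
Total: 6

6


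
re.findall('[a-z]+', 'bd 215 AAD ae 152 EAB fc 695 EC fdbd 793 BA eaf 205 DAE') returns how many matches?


Pattern '[a-z]+' finds one or more lowercase letters.
Text: 'bd 215 AAD ae 152 EAB fc 695 EC fdbd 793 BA eaf 205 DAE'
Scanning for matches:
  Match 1: 'bd'
  Match 2: 'ae'
  Match 3: 'fc'
  Match 4: 'fdbd'
  Match 5: 'eaf'
Total matches: 5

5


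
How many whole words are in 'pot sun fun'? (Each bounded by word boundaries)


Word boundaries (\b) mark the start/end of each word.
Text: 'pot sun fun'
Splitting by whitespace:
  Word 1: 'pot'
  Word 2: 'sun'
  Word 3: 'fun'
Total whole words: 3

3


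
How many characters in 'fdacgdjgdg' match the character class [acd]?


Character class [acd] matches any of: {a, c, d}
Scanning string 'fdacgdjgdg' character by character:
  pos 0: 'f' -> no
  pos 1: 'd' -> MATCH
  pos 2: 'a' -> MATCH
  pos 3: 'c' -> MATCH
  pos 4: 'g' -> no
  pos 5: 'd' -> MATCH
  pos 6: 'j' -> no
  pos 7: 'g' -> no
  pos 8: 'd' -> MATCH
  pos 9: 'g' -> no
Total matches: 5

5


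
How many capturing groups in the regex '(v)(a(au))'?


To count capturing groups, count each '(' that starts a group.
Pattern: '(v)(a(au))'
Walking through the pattern:
  Position 0: '(' -> group #1
  Position 3: '(' -> group #2
  Position 5: '(' -> group #3
Total capturing groups: 3

3


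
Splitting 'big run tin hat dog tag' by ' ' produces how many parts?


Splitting by ' ' breaks the string at each occurrence of the separator.
Text: 'big run tin hat dog tag'
Parts after split:
  Part 1: 'big'
  Part 2: 'run'
  Part 3: 'tin'
  Part 4: 'hat'
  Part 5: 'dog'
  Part 6: 'tag'
Total parts: 6

6


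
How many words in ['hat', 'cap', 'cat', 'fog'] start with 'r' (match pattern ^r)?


Pattern ^r anchors to start of word. Check which words begin with 'r':
  'hat' -> no
  'cap' -> no
  'cat' -> no
  'fog' -> no
Matching words: []
Count: 0

0


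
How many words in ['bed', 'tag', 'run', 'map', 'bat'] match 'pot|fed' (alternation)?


Alternation 'pot|fed' matches either 'pot' or 'fed'.
Checking each word:
  'bed' -> no
  'tag' -> no
  'run' -> no
  'map' -> no
  'bat' -> no
Matches: []
Count: 0

0


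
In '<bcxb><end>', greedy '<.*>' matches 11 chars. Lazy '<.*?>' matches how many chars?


Greedy '<.*>' tries to match as MUCH as possible.
Lazy '<.*?>' tries to match as LITTLE as possible.

String: '<bcxb><end>'
Greedy '<.*>' starts at first '<' and extends to the LAST '>': '<bcxb><end>' (11 chars)
Lazy '<.*?>' starts at first '<' and stops at the FIRST '>': '<bcxb>' (6 chars)

6


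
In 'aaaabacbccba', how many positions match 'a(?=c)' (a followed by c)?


Lookahead 'a(?=c)' matches 'a' only when followed by 'c'.
String: 'aaaabacbccba'
Checking each position where char is 'a':
  pos 0: 'a' -> no (next='a')
  pos 1: 'a' -> no (next='a')
  pos 2: 'a' -> no (next='a')
  pos 3: 'a' -> no (next='b')
  pos 5: 'a' -> MATCH (next='c')
Matching positions: [5]
Count: 1

1


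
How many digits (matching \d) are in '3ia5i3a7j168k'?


\d matches any digit 0-9.
Scanning '3ia5i3a7j168k':
  pos 0: '3' -> DIGIT
  pos 3: '5' -> DIGIT
  pos 5: '3' -> DIGIT
  pos 7: '7' -> DIGIT
  pos 9: '1' -> DIGIT
  pos 10: '6' -> DIGIT
  pos 11: '8' -> DIGIT
Digits found: ['3', '5', '3', '7', '1', '6', '8']
Total: 7

7


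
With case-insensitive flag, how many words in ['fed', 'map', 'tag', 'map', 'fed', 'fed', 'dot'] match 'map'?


Case-insensitive matching: compare each word's lowercase form to 'map'.
  'fed' -> lower='fed' -> no
  'map' -> lower='map' -> MATCH
  'tag' -> lower='tag' -> no
  'map' -> lower='map' -> MATCH
  'fed' -> lower='fed' -> no
  'fed' -> lower='fed' -> no
  'dot' -> lower='dot' -> no
Matches: ['map', 'map']
Count: 2

2


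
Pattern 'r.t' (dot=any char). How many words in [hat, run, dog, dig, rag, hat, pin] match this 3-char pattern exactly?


Pattern 'r.t' means: starts with 'r', any single char, ends with 't'.
Checking each word (must be exactly 3 chars):
  'hat' (len=3): no
  'run' (len=3): no
  'dog' (len=3): no
  'dig' (len=3): no
  'rag' (len=3): no
  'hat' (len=3): no
  'pin' (len=3): no
Matching words: []
Total: 0

0


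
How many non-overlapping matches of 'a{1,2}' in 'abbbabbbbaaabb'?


Pattern 'a{1,2}' matches between 1 and 2 consecutive a's (greedy).
String: 'abbbabbbbaaabb'
Finding runs of a's and applying greedy matching:
  Run at pos 0: 'a' (length 1)
  Run at pos 4: 'a' (length 1)
  Run at pos 9: 'aaa' (length 3)
Matches: ['a', 'a', 'aa', 'a']
Count: 4

4


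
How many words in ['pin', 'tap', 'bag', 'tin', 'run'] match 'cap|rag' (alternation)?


Alternation 'cap|rag' matches either 'cap' or 'rag'.
Checking each word:
  'pin' -> no
  'tap' -> no
  'bag' -> no
  'tin' -> no
  'run' -> no
Matches: []
Count: 0

0


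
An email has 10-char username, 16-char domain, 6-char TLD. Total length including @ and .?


An email address has format: username@domain.tld
Username length: 10
'@' character: 1
Domain length: 16
'.' character: 1
TLD length: 6
Total = 10 + 1 + 16 + 1 + 6 = 34

34


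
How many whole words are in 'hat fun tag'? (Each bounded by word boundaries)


Word boundaries (\b) mark the start/end of each word.
Text: 'hat fun tag'
Splitting by whitespace:
  Word 1: 'hat'
  Word 2: 'fun'
  Word 3: 'tag'
Total whole words: 3

3


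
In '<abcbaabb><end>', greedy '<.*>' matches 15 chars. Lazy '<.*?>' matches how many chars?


Greedy '<.*>' tries to match as MUCH as possible.
Lazy '<.*?>' tries to match as LITTLE as possible.

String: '<abcbaabb><end>'
Greedy '<.*>' starts at first '<' and extends to the LAST '>': '<abcbaabb><end>' (15 chars)
Lazy '<.*?>' starts at first '<' and stops at the FIRST '>': '<abcbaabb>' (10 chars)

10


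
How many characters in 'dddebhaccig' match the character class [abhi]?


Character class [abhi] matches any of: {a, b, h, i}
Scanning string 'dddebhaccig' character by character:
  pos 0: 'd' -> no
  pos 1: 'd' -> no
  pos 2: 'd' -> no
  pos 3: 'e' -> no
  pos 4: 'b' -> MATCH
  pos 5: 'h' -> MATCH
  pos 6: 'a' -> MATCH
  pos 7: 'c' -> no
  pos 8: 'c' -> no
  pos 9: 'i' -> MATCH
  pos 10: 'g' -> no
Total matches: 4

4


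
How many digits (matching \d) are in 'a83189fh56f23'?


\d matches any digit 0-9.
Scanning 'a83189fh56f23':
  pos 1: '8' -> DIGIT
  pos 2: '3' -> DIGIT
  pos 3: '1' -> DIGIT
  pos 4: '8' -> DIGIT
  pos 5: '9' -> DIGIT
  pos 8: '5' -> DIGIT
  pos 9: '6' -> DIGIT
  pos 11: '2' -> DIGIT
  pos 12: '3' -> DIGIT
Digits found: ['8', '3', '1', '8', '9', '5', '6', '2', '3']
Total: 9

9


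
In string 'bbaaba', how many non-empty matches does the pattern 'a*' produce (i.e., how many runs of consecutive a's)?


Pattern 'a*' matches zero or more a's. We want non-empty runs of consecutive a's.
String: 'bbaaba'
Walking through the string to find runs of a's:
  Run 1: positions 2-3 -> 'aa'
  Run 2: positions 5-5 -> 'a'
Non-empty runs found: ['aa', 'a']
Count: 2

2


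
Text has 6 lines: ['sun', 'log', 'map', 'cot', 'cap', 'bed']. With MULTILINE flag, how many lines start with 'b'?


With MULTILINE flag, ^ matches the start of each line.
Lines: ['sun', 'log', 'map', 'cot', 'cap', 'bed']
Checking which lines start with 'b':
  Line 1: 'sun' -> no
  Line 2: 'log' -> no
  Line 3: 'map' -> no
  Line 4: 'cot' -> no
  Line 5: 'cap' -> no
  Line 6: 'bed' -> MATCH
Matching lines: ['bed']
Count: 1

1


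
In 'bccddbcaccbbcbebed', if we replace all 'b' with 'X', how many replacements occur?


re.sub('b', 'X', text) replaces every occurrence of 'b' with 'X'.
Text: 'bccddbcaccbbcbebed'
Scanning for 'b':
  pos 0: 'b' -> replacement #1
  pos 5: 'b' -> replacement #2
  pos 10: 'b' -> replacement #3
  pos 11: 'b' -> replacement #4
  pos 13: 'b' -> replacement #5
  pos 15: 'b' -> replacement #6
Total replacements: 6

6


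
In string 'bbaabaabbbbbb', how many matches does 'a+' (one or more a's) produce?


Pattern 'a+' matches one or more consecutive a's.
String: 'bbaabaabbbbbb'
Scanning for runs of a:
  Match 1: 'aa' (length 2)
  Match 2: 'aa' (length 2)
Total matches: 2

2


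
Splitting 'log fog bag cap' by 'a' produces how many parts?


Splitting by 'a' breaks the string at each occurrence of the separator.
Text: 'log fog bag cap'
Parts after split:
  Part 1: 'log fog b'
  Part 2: 'g c'
  Part 3: 'p'
Total parts: 3

3


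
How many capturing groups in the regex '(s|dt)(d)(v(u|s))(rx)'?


To count capturing groups, count each '(' that starts a group.
Pattern: '(s|dt)(d)(v(u|s))(rx)'
Walking through the pattern:
  Position 0: '(' -> group #1
  Position 6: '(' -> group #2
  Position 9: '(' -> group #3
  Position 11: '(' -> group #4
  Position 17: '(' -> group #5
Total capturing groups: 5

5


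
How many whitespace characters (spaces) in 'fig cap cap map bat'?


\s matches whitespace characters (spaces, tabs, etc.).
Text: 'fig cap cap map bat'
This text has 5 words separated by spaces.
Number of spaces = number of words - 1 = 5 - 1 = 4

4


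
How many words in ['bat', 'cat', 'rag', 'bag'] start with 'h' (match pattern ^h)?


Pattern ^h anchors to start of word. Check which words begin with 'h':
  'bat' -> no
  'cat' -> no
  'rag' -> no
  'bag' -> no
Matching words: []
Count: 0

0


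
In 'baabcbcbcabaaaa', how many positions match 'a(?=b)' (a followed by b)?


Lookahead 'a(?=b)' matches 'a' only when followed by 'b'.
String: 'baabcbcbcabaaaa'
Checking each position where char is 'a':
  pos 1: 'a' -> no (next='a')
  pos 2: 'a' -> MATCH (next='b')
  pos 9: 'a' -> MATCH (next='b')
  pos 11: 'a' -> no (next='a')
  pos 12: 'a' -> no (next='a')
  pos 13: 'a' -> no (next='a')
Matching positions: [2, 9]
Count: 2

2


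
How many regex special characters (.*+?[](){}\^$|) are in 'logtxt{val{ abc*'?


Regex special characters are: . * + ? [ ] ( ) { } \ ^ $ |
Scanning 'logtxt{val{ abc*':
  pos 6: '{' -> SPECIAL
  pos 10: '{' -> SPECIAL
  pos 15: '*' -> SPECIAL
Special chars found: ['{', '{', '*']
Total: 3

3


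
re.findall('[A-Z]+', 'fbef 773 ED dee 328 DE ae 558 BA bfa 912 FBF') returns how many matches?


Pattern '[A-Z]+' finds one or more uppercase letters.
Text: 'fbef 773 ED dee 328 DE ae 558 BA bfa 912 FBF'
Scanning for matches:
  Match 1: 'ED'
  Match 2: 'DE'
  Match 3: 'BA'
  Match 4: 'FBF'
Total matches: 4

4


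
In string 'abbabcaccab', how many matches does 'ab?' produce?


Pattern 'ab?' matches 'a' optionally followed by 'b'.
String: 'abbabcaccab'
Scanning left to right for 'a' then checking next char:
  Match 1: 'ab' (a followed by b)
  Match 2: 'ab' (a followed by b)
  Match 3: 'a' (a not followed by b)
  Match 4: 'ab' (a followed by b)
Total matches: 4

4


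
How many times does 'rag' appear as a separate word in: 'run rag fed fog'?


Scanning each word for exact match 'rag':
  Word 1: 'run' -> no
  Word 2: 'rag' -> MATCH
  Word 3: 'fed' -> no
  Word 4: 'fog' -> no
Total matches: 1

1


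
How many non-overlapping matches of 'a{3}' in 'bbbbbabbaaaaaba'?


Pattern 'a{3}' matches exactly 3 consecutive a's (greedy, non-overlapping).
String: 'bbbbbabbaaaaaba'
Scanning for runs of a's:
  Run at pos 5: 'a' (length 1) -> 0 match(es)
  Run at pos 8: 'aaaaa' (length 5) -> 1 match(es)
  Run at pos 14: 'a' (length 1) -> 0 match(es)
Matches found: ['aaa']
Total: 1

1


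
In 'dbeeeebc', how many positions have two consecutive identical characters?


Looking for consecutive identical characters in 'dbeeeebc':
  pos 0-1: 'd' vs 'b' -> different
  pos 1-2: 'b' vs 'e' -> different
  pos 2-3: 'e' vs 'e' -> MATCH ('ee')
  pos 3-4: 'e' vs 'e' -> MATCH ('ee')
  pos 4-5: 'e' vs 'e' -> MATCH ('ee')
  pos 5-6: 'e' vs 'b' -> different
  pos 6-7: 'b' vs 'c' -> different
Consecutive identical pairs: ['ee', 'ee', 'ee']
Count: 3

3


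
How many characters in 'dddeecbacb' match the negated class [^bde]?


Negated class [^bde] matches any char NOT in {b, d, e}
Scanning 'dddeecbacb':
  pos 0: 'd' -> no (excluded)
  pos 1: 'd' -> no (excluded)
  pos 2: 'd' -> no (excluded)
  pos 3: 'e' -> no (excluded)
  pos 4: 'e' -> no (excluded)
  pos 5: 'c' -> MATCH
  pos 6: 'b' -> no (excluded)
  pos 7: 'a' -> MATCH
  pos 8: 'c' -> MATCH
  pos 9: 'b' -> no (excluded)
Total matches: 3

3


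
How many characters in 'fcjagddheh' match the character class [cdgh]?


Character class [cdgh] matches any of: {c, d, g, h}
Scanning string 'fcjagddheh' character by character:
  pos 0: 'f' -> no
  pos 1: 'c' -> MATCH
  pos 2: 'j' -> no
  pos 3: 'a' -> no
  pos 4: 'g' -> MATCH
  pos 5: 'd' -> MATCH
  pos 6: 'd' -> MATCH
  pos 7: 'h' -> MATCH
  pos 8: 'e' -> no
  pos 9: 'h' -> MATCH
Total matches: 6

6


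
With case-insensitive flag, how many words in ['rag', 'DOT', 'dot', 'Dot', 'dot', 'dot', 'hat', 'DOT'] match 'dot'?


Case-insensitive matching: compare each word's lowercase form to 'dot'.
  'rag' -> lower='rag' -> no
  'DOT' -> lower='dot' -> MATCH
  'dot' -> lower='dot' -> MATCH
  'Dot' -> lower='dot' -> MATCH
  'dot' -> lower='dot' -> MATCH
  'dot' -> lower='dot' -> MATCH
  'hat' -> lower='hat' -> no
  'DOT' -> lower='dot' -> MATCH
Matches: ['DOT', 'dot', 'Dot', 'dot', 'dot', 'DOT']
Count: 6

6


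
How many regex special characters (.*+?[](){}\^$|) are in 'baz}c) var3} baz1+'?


Regex special characters are: . * + ? [ ] ( ) { } \ ^ $ |
Scanning 'baz}c) var3} baz1+':
  pos 3: '}' -> SPECIAL
  pos 5: ')' -> SPECIAL
  pos 11: '}' -> SPECIAL
  pos 17: '+' -> SPECIAL
Special chars found: ['}', ')', '}', '+']
Total: 4

4


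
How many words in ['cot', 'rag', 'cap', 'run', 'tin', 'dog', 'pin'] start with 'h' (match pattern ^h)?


Pattern ^h anchors to start of word. Check which words begin with 'h':
  'cot' -> no
  'rag' -> no
  'cap' -> no
  'run' -> no
  'tin' -> no
  'dog' -> no
  'pin' -> no
Matching words: []
Count: 0

0


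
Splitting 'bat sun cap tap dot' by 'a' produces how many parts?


Splitting by 'a' breaks the string at each occurrence of the separator.
Text: 'bat sun cap tap dot'
Parts after split:
  Part 1: 'b'
  Part 2: 't sun c'
  Part 3: 'p t'
  Part 4: 'p dot'
Total parts: 4

4


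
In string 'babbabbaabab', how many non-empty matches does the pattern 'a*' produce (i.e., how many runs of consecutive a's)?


Pattern 'a*' matches zero or more a's. We want non-empty runs of consecutive a's.
String: 'babbabbaabab'
Walking through the string to find runs of a's:
  Run 1: positions 1-1 -> 'a'
  Run 2: positions 4-4 -> 'a'
  Run 3: positions 7-8 -> 'aa'
  Run 4: positions 10-10 -> 'a'
Non-empty runs found: ['a', 'a', 'aa', 'a']
Count: 4

4


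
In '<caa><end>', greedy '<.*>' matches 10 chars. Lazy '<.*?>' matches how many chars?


Greedy '<.*>' tries to match as MUCH as possible.
Lazy '<.*?>' tries to match as LITTLE as possible.

String: '<caa><end>'
Greedy '<.*>' starts at first '<' and extends to the LAST '>': '<caa><end>' (10 chars)
Lazy '<.*?>' starts at first '<' and stops at the FIRST '>': '<caa>' (5 chars)

5


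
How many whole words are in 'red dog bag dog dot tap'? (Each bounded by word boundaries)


Word boundaries (\b) mark the start/end of each word.
Text: 'red dog bag dog dot tap'
Splitting by whitespace:
  Word 1: 'red'
  Word 2: 'dog'
  Word 3: 'bag'
  Word 4: 'dog'
  Word 5: 'dot'
  Word 6: 'tap'
Total whole words: 6

6


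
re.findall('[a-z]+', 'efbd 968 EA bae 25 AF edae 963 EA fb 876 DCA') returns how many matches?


Pattern '[a-z]+' finds one or more lowercase letters.
Text: 'efbd 968 EA bae 25 AF edae 963 EA fb 876 DCA'
Scanning for matches:
  Match 1: 'efbd'
  Match 2: 'bae'
  Match 3: 'edae'
  Match 4: 'fb'
Total matches: 4

4


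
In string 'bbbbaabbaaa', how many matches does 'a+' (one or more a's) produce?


Pattern 'a+' matches one or more consecutive a's.
String: 'bbbbaabbaaa'
Scanning for runs of a:
  Match 1: 'aa' (length 2)
  Match 2: 'aaa' (length 3)
Total matches: 2

2


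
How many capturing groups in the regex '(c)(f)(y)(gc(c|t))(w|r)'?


To count capturing groups, count each '(' that starts a group.
Pattern: '(c)(f)(y)(gc(c|t))(w|r)'
Walking through the pattern:
  Position 0: '(' -> group #1
  Position 3: '(' -> group #2
  Position 6: '(' -> group #3
  Position 9: '(' -> group #4
  Position 12: '(' -> group #5
  Position 18: '(' -> group #6
Total capturing groups: 6

6


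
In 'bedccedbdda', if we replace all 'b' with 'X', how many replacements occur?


re.sub('b', 'X', text) replaces every occurrence of 'b' with 'X'.
Text: 'bedccedbdda'
Scanning for 'b':
  pos 0: 'b' -> replacement #1
  pos 7: 'b' -> replacement #2
Total replacements: 2

2


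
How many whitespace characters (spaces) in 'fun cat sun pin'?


\s matches whitespace characters (spaces, tabs, etc.).
Text: 'fun cat sun pin'
This text has 4 words separated by spaces.
Number of spaces = number of words - 1 = 4 - 1 = 3

3


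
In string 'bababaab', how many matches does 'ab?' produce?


Pattern 'ab?' matches 'a' optionally followed by 'b'.
String: 'bababaab'
Scanning left to right for 'a' then checking next char:
  Match 1: 'ab' (a followed by b)
  Match 2: 'ab' (a followed by b)
  Match 3: 'a' (a not followed by b)
  Match 4: 'ab' (a followed by b)
Total matches: 4

4


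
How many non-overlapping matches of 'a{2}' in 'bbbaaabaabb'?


Pattern 'a{2}' matches exactly 2 consecutive a's (greedy, non-overlapping).
String: 'bbbaaabaabb'
Scanning for runs of a's:
  Run at pos 3: 'aaa' (length 3) -> 1 match(es)
  Run at pos 7: 'aa' (length 2) -> 1 match(es)
Matches found: ['aa', 'aa']
Total: 2

2


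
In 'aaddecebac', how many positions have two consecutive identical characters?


Looking for consecutive identical characters in 'aaddecebac':
  pos 0-1: 'a' vs 'a' -> MATCH ('aa')
  pos 1-2: 'a' vs 'd' -> different
  pos 2-3: 'd' vs 'd' -> MATCH ('dd')
  pos 3-4: 'd' vs 'e' -> different
  pos 4-5: 'e' vs 'c' -> different
  pos 5-6: 'c' vs 'e' -> different
  pos 6-7: 'e' vs 'b' -> different
  pos 7-8: 'b' vs 'a' -> different
  pos 8-9: 'a' vs 'c' -> different
Consecutive identical pairs: ['aa', 'dd']
Count: 2

2


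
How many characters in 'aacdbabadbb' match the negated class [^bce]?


Negated class [^bce] matches any char NOT in {b, c, e}
Scanning 'aacdbabadbb':
  pos 0: 'a' -> MATCH
  pos 1: 'a' -> MATCH
  pos 2: 'c' -> no (excluded)
  pos 3: 'd' -> MATCH
  pos 4: 'b' -> no (excluded)
  pos 5: 'a' -> MATCH
  pos 6: 'b' -> no (excluded)
  pos 7: 'a' -> MATCH
  pos 8: 'd' -> MATCH
  pos 9: 'b' -> no (excluded)
  pos 10: 'b' -> no (excluded)
Total matches: 6

6


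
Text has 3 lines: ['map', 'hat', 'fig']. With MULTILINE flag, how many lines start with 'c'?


With MULTILINE flag, ^ matches the start of each line.
Lines: ['map', 'hat', 'fig']
Checking which lines start with 'c':
  Line 1: 'map' -> no
  Line 2: 'hat' -> no
  Line 3: 'fig' -> no
Matching lines: []
Count: 0

0


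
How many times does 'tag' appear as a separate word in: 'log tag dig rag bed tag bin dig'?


Scanning each word for exact match 'tag':
  Word 1: 'log' -> no
  Word 2: 'tag' -> MATCH
  Word 3: 'dig' -> no
  Word 4: 'rag' -> no
  Word 5: 'bed' -> no
  Word 6: 'tag' -> MATCH
  Word 7: 'bin' -> no
  Word 8: 'dig' -> no
Total matches: 2

2


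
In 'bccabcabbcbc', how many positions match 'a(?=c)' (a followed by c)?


Lookahead 'a(?=c)' matches 'a' only when followed by 'c'.
String: 'bccabcabbcbc'
Checking each position where char is 'a':
  pos 3: 'a' -> no (next='b')
  pos 6: 'a' -> no (next='b')
Matching positions: []
Count: 0

0


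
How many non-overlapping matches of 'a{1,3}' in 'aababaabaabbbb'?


Pattern 'a{1,3}' matches between 1 and 3 consecutive a's (greedy).
String: 'aababaabaabbbb'
Finding runs of a's and applying greedy matching:
  Run at pos 0: 'aa' (length 2)
  Run at pos 3: 'a' (length 1)
  Run at pos 5: 'aa' (length 2)
  Run at pos 8: 'aa' (length 2)
Matches: ['aa', 'a', 'aa', 'aa']
Count: 4

4


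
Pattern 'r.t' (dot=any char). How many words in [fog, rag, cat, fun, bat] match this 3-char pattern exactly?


Pattern 'r.t' means: starts with 'r', any single char, ends with 't'.
Checking each word (must be exactly 3 chars):
  'fog' (len=3): no
  'rag' (len=3): no
  'cat' (len=3): no
  'fun' (len=3): no
  'bat' (len=3): no
Matching words: []
Total: 0

0


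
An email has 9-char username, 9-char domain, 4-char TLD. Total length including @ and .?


An email address has format: username@domain.tld
Username length: 9
'@' character: 1
Domain length: 9
'.' character: 1
TLD length: 4
Total = 9 + 1 + 9 + 1 + 4 = 24

24


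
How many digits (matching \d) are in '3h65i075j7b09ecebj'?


\d matches any digit 0-9.
Scanning '3h65i075j7b09ecebj':
  pos 0: '3' -> DIGIT
  pos 2: '6' -> DIGIT
  pos 3: '5' -> DIGIT
  pos 5: '0' -> DIGIT
  pos 6: '7' -> DIGIT
  pos 7: '5' -> DIGIT
  pos 9: '7' -> DIGIT
  pos 11: '0' -> DIGIT
  pos 12: '9' -> DIGIT
Digits found: ['3', '6', '5', '0', '7', '5', '7', '0', '9']
Total: 9

9


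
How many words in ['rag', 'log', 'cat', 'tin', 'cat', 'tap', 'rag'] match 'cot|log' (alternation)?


Alternation 'cot|log' matches either 'cot' or 'log'.
Checking each word:
  'rag' -> no
  'log' -> MATCH
  'cat' -> no
  'tin' -> no
  'cat' -> no
  'tap' -> no
  'rag' -> no
Matches: ['log']
Count: 1

1


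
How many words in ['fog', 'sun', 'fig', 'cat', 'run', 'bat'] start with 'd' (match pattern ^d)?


Pattern ^d anchors to start of word. Check which words begin with 'd':
  'fog' -> no
  'sun' -> no
  'fig' -> no
  'cat' -> no
  'run' -> no
  'bat' -> no
Matching words: []
Count: 0

0


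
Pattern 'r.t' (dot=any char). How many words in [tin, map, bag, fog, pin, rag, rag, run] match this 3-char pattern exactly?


Pattern 'r.t' means: starts with 'r', any single char, ends with 't'.
Checking each word (must be exactly 3 chars):
  'tin' (len=3): no
  'map' (len=3): no
  'bag' (len=3): no
  'fog' (len=3): no
  'pin' (len=3): no
  'rag' (len=3): no
  'rag' (len=3): no
  'run' (len=3): no
Matching words: []
Total: 0

0


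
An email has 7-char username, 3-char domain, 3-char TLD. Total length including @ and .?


An email address has format: username@domain.tld
Username length: 7
'@' character: 1
Domain length: 3
'.' character: 1
TLD length: 3
Total = 7 + 1 + 3 + 1 + 3 = 15

15


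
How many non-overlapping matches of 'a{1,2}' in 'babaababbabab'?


Pattern 'a{1,2}' matches between 1 and 2 consecutive a's (greedy).
String: 'babaababbabab'
Finding runs of a's and applying greedy matching:
  Run at pos 1: 'a' (length 1)
  Run at pos 3: 'aa' (length 2)
  Run at pos 6: 'a' (length 1)
  Run at pos 9: 'a' (length 1)
  Run at pos 11: 'a' (length 1)
Matches: ['a', 'aa', 'a', 'a', 'a']
Count: 5

5


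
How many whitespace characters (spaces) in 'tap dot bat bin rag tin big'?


\s matches whitespace characters (spaces, tabs, etc.).
Text: 'tap dot bat bin rag tin big'
This text has 7 words separated by spaces.
Number of spaces = number of words - 1 = 7 - 1 = 6

6


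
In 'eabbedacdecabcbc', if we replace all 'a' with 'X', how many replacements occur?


re.sub('a', 'X', text) replaces every occurrence of 'a' with 'X'.
Text: 'eabbedacdecabcbc'
Scanning for 'a':
  pos 1: 'a' -> replacement #1
  pos 6: 'a' -> replacement #2
  pos 11: 'a' -> replacement #3
Total replacements: 3

3


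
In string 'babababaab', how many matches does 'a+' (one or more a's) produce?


Pattern 'a+' matches one or more consecutive a's.
String: 'babababaab'
Scanning for runs of a:
  Match 1: 'a' (length 1)
  Match 2: 'a' (length 1)
  Match 3: 'a' (length 1)
  Match 4: 'aa' (length 2)
Total matches: 4

4


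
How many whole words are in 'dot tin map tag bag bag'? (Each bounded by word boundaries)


Word boundaries (\b) mark the start/end of each word.
Text: 'dot tin map tag bag bag'
Splitting by whitespace:
  Word 1: 'dot'
  Word 2: 'tin'
  Word 3: 'map'
  Word 4: 'tag'
  Word 5: 'bag'
  Word 6: 'bag'
Total whole words: 6

6


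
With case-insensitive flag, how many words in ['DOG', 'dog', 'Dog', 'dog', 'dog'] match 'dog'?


Case-insensitive matching: compare each word's lowercase form to 'dog'.
  'DOG' -> lower='dog' -> MATCH
  'dog' -> lower='dog' -> MATCH
  'Dog' -> lower='dog' -> MATCH
  'dog' -> lower='dog' -> MATCH
  'dog' -> lower='dog' -> MATCH
Matches: ['DOG', 'dog', 'Dog', 'dog', 'dog']
Count: 5

5


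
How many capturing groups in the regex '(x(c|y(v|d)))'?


To count capturing groups, count each '(' that starts a group.
Pattern: '(x(c|y(v|d)))'
Walking through the pattern:
  Position 0: '(' -> group #1
  Position 2: '(' -> group #2
  Position 6: '(' -> group #3
Total capturing groups: 3

3


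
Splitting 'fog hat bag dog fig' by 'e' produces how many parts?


Splitting by 'e' breaks the string at each occurrence of the separator.
Text: 'fog hat bag dog fig'
Parts after split:
  Part 1: 'fog hat bag dog fig'
Total parts: 1

1


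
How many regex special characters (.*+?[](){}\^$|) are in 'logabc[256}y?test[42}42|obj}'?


Regex special characters are: . * + ? [ ] ( ) { } \ ^ $ |
Scanning 'logabc[256}y?test[42}42|obj}':
  pos 6: '[' -> SPECIAL
  pos 10: '}' -> SPECIAL
  pos 12: '?' -> SPECIAL
  pos 17: '[' -> SPECIAL
  pos 20: '}' -> SPECIAL
  pos 23: '|' -> SPECIAL
  pos 27: '}' -> SPECIAL
Special chars found: ['[', '}', '?', '[', '}', '|', '}']
Total: 7

7


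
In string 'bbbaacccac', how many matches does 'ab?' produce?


Pattern 'ab?' matches 'a' optionally followed by 'b'.
String: 'bbbaacccac'
Scanning left to right for 'a' then checking next char:
  Match 1: 'a' (a not followed by b)
  Match 2: 'a' (a not followed by b)
  Match 3: 'a' (a not followed by b)
Total matches: 3

3


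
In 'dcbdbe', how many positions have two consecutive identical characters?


Looking for consecutive identical characters in 'dcbdbe':
  pos 0-1: 'd' vs 'c' -> different
  pos 1-2: 'c' vs 'b' -> different
  pos 2-3: 'b' vs 'd' -> different
  pos 3-4: 'd' vs 'b' -> different
  pos 4-5: 'b' vs 'e' -> different
Consecutive identical pairs: []
Count: 0

0


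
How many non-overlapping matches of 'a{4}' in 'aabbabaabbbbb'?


Pattern 'a{4}' matches exactly 4 consecutive a's (greedy, non-overlapping).
String: 'aabbabaabbbbb'
Scanning for runs of a's:
  Run at pos 0: 'aa' (length 2) -> 0 match(es)
  Run at pos 4: 'a' (length 1) -> 0 match(es)
  Run at pos 6: 'aa' (length 2) -> 0 match(es)
Matches found: []
Total: 0

0


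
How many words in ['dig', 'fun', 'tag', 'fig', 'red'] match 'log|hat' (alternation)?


Alternation 'log|hat' matches either 'log' or 'hat'.
Checking each word:
  'dig' -> no
  'fun' -> no
  'tag' -> no
  'fig' -> no
  'red' -> no
Matches: []
Count: 0

0


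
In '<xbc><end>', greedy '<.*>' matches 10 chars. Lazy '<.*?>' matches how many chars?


Greedy '<.*>' tries to match as MUCH as possible.
Lazy '<.*?>' tries to match as LITTLE as possible.

String: '<xbc><end>'
Greedy '<.*>' starts at first '<' and extends to the LAST '>': '<xbc><end>' (10 chars)
Lazy '<.*?>' starts at first '<' and stops at the FIRST '>': '<xbc>' (5 chars)

5


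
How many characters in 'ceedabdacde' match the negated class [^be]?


Negated class [^be] matches any char NOT in {b, e}
Scanning 'ceedabdacde':
  pos 0: 'c' -> MATCH
  pos 1: 'e' -> no (excluded)
  pos 2: 'e' -> no (excluded)
  pos 3: 'd' -> MATCH
  pos 4: 'a' -> MATCH
  pos 5: 'b' -> no (excluded)
  pos 6: 'd' -> MATCH
  pos 7: 'a' -> MATCH
  pos 8: 'c' -> MATCH
  pos 9: 'd' -> MATCH
  pos 10: 'e' -> no (excluded)
Total matches: 7

7


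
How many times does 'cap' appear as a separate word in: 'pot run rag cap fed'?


Scanning each word for exact match 'cap':
  Word 1: 'pot' -> no
  Word 2: 'run' -> no
  Word 3: 'rag' -> no
  Word 4: 'cap' -> MATCH
  Word 5: 'fed' -> no
Total matches: 1

1


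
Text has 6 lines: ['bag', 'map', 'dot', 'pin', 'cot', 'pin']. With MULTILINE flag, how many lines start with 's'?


With MULTILINE flag, ^ matches the start of each line.
Lines: ['bag', 'map', 'dot', 'pin', 'cot', 'pin']
Checking which lines start with 's':
  Line 1: 'bag' -> no
  Line 2: 'map' -> no
  Line 3: 'dot' -> no
  Line 4: 'pin' -> no
  Line 5: 'cot' -> no
  Line 6: 'pin' -> no
Matching lines: []
Count: 0

0


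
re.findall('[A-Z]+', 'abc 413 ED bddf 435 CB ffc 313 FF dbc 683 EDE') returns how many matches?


Pattern '[A-Z]+' finds one or more uppercase letters.
Text: 'abc 413 ED bddf 435 CB ffc 313 FF dbc 683 EDE'
Scanning for matches:
  Match 1: 'ED'
  Match 2: 'CB'
  Match 3: 'FF'
  Match 4: 'EDE'
Total matches: 4

4


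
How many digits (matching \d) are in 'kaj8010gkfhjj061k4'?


\d matches any digit 0-9.
Scanning 'kaj8010gkfhjj061k4':
  pos 3: '8' -> DIGIT
  pos 4: '0' -> DIGIT
  pos 5: '1' -> DIGIT
  pos 6: '0' -> DIGIT
  pos 13: '0' -> DIGIT
  pos 14: '6' -> DIGIT
  pos 15: '1' -> DIGIT
  pos 17: '4' -> DIGIT
Digits found: ['8', '0', '1', '0', '0', '6', '1', '4']
Total: 8

8


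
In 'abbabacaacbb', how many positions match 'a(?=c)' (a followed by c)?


Lookahead 'a(?=c)' matches 'a' only when followed by 'c'.
String: 'abbabacaacbb'
Checking each position where char is 'a':
  pos 0: 'a' -> no (next='b')
  pos 3: 'a' -> no (next='b')
  pos 5: 'a' -> MATCH (next='c')
  pos 7: 'a' -> no (next='a')
  pos 8: 'a' -> MATCH (next='c')
Matching positions: [5, 8]
Count: 2

2


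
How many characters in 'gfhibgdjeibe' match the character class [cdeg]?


Character class [cdeg] matches any of: {c, d, e, g}
Scanning string 'gfhibgdjeibe' character by character:
  pos 0: 'g' -> MATCH
  pos 1: 'f' -> no
  pos 2: 'h' -> no
  pos 3: 'i' -> no
  pos 4: 'b' -> no
  pos 5: 'g' -> MATCH
  pos 6: 'd' -> MATCH
  pos 7: 'j' -> no
  pos 8: 'e' -> MATCH
  pos 9: 'i' -> no
  pos 10: 'b' -> no
  pos 11: 'e' -> MATCH
Total matches: 5

5


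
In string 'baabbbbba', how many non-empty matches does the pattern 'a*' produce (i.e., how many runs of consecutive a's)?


Pattern 'a*' matches zero or more a's. We want non-empty runs of consecutive a's.
String: 'baabbbbba'
Walking through the string to find runs of a's:
  Run 1: positions 1-2 -> 'aa'
  Run 2: positions 8-8 -> 'a'
Non-empty runs found: ['aa', 'a']
Count: 2

2
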